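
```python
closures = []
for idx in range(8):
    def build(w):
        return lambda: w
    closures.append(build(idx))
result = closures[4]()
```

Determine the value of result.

Step 1: build(idx) creates a new scope capturing w = idx at call time.
Step 2: closures[4] = build(4), so its lambda captures w = 4.
Step 3: result = 4 (closure factory fixes late binding)

The answer is 4.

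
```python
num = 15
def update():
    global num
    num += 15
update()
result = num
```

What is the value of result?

Step 1: num = 15 globally.
Step 2: update() modifies global num: num += 15 = 30.
Step 3: result = 30

The answer is 30.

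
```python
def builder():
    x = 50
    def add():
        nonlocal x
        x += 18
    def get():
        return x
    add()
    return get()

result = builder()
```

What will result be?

Step 1: x = 50. add() modifies it via nonlocal, get() reads it.
Step 2: add() makes x = 50 + 18 = 68.
Step 3: get() returns 68. result = 68

The answer is 68.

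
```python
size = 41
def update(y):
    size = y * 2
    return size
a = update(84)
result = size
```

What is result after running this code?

Step 1: Global size = 41.
Step 2: update(84) creates local size = 84 * 2 = 168.
Step 3: Global size unchanged because no global keyword. result = 41

The answer is 41.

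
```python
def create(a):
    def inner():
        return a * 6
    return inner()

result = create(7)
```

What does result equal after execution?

Step 1: create(7) binds parameter a = 7.
Step 2: inner() accesses a = 7 from enclosing scope.
Step 3: result = 7 * 6 = 42

The answer is 42.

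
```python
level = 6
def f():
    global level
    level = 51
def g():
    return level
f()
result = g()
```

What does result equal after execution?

Step 1: level = 6.
Step 2: f() sets global level = 51.
Step 3: g() reads global level = 51. result = 51

The answer is 51.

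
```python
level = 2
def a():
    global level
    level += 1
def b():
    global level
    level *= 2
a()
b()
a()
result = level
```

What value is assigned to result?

Step 1: level = 2.
Step 2: a(): level = 2 + 1 = 3.
Step 3: b(): level = 3 * 2 = 6.
Step 4: a(): level = 6 + 1 = 7

The answer is 7.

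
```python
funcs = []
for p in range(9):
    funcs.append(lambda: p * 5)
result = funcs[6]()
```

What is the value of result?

Step 1: All lambdas reference the same variable p (late binding).
Step 2: After the loop, p = 8. Every lambda returns p * 5.
Step 3: funcs[6]() = 8 * 5 = 40

The answer is 40.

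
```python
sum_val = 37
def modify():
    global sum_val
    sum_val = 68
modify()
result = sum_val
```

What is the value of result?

Step 1: sum_val = 37 globally.
Step 2: modify() declares global sum_val and sets it to 68.
Step 3: After modify(), global sum_val = 68. result = 68

The answer is 68.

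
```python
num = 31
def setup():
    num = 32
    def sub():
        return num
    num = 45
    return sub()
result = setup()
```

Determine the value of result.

Step 1: setup() sets num = 32, then later num = 45.
Step 2: sub() is called after num is reassigned to 45. Closures capture variables by reference, not by value.
Step 3: result = 45

The answer is 45.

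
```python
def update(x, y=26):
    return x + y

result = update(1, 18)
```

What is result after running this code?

Step 1: update(1, 18) overrides default y with 18.
Step 2: Returns 1 + 18 = 19.
Step 3: result = 19

The answer is 19.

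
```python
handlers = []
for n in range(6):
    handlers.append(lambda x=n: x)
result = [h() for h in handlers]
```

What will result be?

Step 1: Default arg x=n captures n at each iteration.
Step 2: Each lambda has its own default: 0, 1, ..., 5.
Step 3: result = [0, 1, 2, 3, 4, 5]

The answer is [0, 1, 2, 3, 4, 5].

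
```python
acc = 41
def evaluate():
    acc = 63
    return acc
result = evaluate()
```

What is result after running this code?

Step 1: Global acc = 41.
Step 2: evaluate() creates local acc = 63, shadowing the global.
Step 3: Returns local acc = 63. result = 63

The answer is 63.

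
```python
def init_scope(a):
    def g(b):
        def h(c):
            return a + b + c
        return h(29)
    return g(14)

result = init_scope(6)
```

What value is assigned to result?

Step 1: a = 6, b = 14, c = 29 across three nested scopes.
Step 2: h() accesses all three via LEGB rule.
Step 3: result = 6 + 14 + 29 = 49

The answer is 49.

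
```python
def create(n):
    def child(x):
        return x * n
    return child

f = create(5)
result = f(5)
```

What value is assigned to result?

Step 1: create(5) creates a closure capturing n = 5.
Step 2: f(5) computes 5 * 5 = 25.
Step 3: result = 25

The answer is 25.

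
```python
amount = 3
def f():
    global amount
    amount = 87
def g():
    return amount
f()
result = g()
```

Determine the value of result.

Step 1: amount = 3.
Step 2: f() sets global amount = 87.
Step 3: g() reads global amount = 87. result = 87

The answer is 87.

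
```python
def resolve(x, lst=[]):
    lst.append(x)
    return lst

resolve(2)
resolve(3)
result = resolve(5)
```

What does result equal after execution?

Step 1: Mutable default argument gotcha! The list [] is created once.
Step 2: Each call appends to the SAME list: [2], [2, 3], [2, 3, 5].
Step 3: result = [2, 3, 5]

The answer is [2, 3, 5].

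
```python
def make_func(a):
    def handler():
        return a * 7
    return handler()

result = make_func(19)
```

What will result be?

Step 1: make_func(19) binds parameter a = 19.
Step 2: handler() accesses a = 19 from enclosing scope.
Step 3: result = 19 * 7 = 133

The answer is 133.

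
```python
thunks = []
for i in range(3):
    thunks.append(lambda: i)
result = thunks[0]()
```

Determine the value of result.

Step 1: The loop creates 3 lambdas, all referencing the same variable i.
Step 2: After the loop, i = 2 (final value).
Step 3: thunks[0]() looks up i at call time and finds 2. This is the late binding gotcha. result = 2

The answer is 2.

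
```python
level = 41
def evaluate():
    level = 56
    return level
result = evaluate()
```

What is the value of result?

Step 1: Global level = 41.
Step 2: evaluate() creates local level = 56, shadowing the global.
Step 3: Returns local level = 56. result = 56

The answer is 56.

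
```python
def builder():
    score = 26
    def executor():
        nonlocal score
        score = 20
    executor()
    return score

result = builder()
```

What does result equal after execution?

Step 1: builder() sets score = 26.
Step 2: executor() uses nonlocal to reassign score = 20.
Step 3: result = 20

The answer is 20.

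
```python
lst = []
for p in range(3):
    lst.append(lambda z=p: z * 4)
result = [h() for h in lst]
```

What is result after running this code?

Step 1: Default arg z=p captures p at each iteration.
Step 2: lst[k] has z defaulting to k, returns k * 4.
Step 3: result = [0, 4, 8]

The answer is [0, 4, 8].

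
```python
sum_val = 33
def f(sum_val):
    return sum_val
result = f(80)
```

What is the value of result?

Step 1: Global sum_val = 33.
Step 2: f(80) takes parameter sum_val = 80, which shadows the global.
Step 3: result = 80

The answer is 80.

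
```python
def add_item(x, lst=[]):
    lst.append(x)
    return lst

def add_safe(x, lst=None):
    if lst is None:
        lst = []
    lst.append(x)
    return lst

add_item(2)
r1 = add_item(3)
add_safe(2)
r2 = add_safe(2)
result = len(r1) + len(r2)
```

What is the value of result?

Step 1: add_item shares mutable default: after 2 calls, lst = [2, 3], len = 2.
Step 2: add_safe creates fresh list each time: r2 = [2], len = 1.
Step 3: result = 2 + 1 = 3

The answer is 3.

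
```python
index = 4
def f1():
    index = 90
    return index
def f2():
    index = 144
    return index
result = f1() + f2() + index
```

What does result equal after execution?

Step 1: Each function shadows global index with its own local.
Step 2: f1() returns 90, f2() returns 144.
Step 3: Global index = 4 is unchanged. result = 90 + 144 + 4 = 238

The answer is 238.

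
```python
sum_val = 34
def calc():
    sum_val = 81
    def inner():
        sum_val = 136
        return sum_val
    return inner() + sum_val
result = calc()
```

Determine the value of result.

Step 1: calc() has local sum_val = 81. inner() has local sum_val = 136.
Step 2: inner() returns its local sum_val = 136.
Step 3: calc() returns 136 + its own sum_val (81) = 217

The answer is 217.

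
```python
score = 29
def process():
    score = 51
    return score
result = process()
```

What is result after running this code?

Step 1: Global score = 29.
Step 2: process() creates local score = 51, shadowing the global.
Step 3: Returns local score = 51. result = 51

The answer is 51.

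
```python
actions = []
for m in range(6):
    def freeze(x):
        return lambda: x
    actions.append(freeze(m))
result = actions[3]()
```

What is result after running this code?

Step 1: freeze(m) creates a new scope capturing x = m at call time.
Step 2: actions[3] = freeze(3), so its lambda captures x = 3.
Step 3: result = 3 (closure factory fixes late binding)

The answer is 3.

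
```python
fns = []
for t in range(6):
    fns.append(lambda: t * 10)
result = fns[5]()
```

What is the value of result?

Step 1: All lambdas reference the same variable t (late binding).
Step 2: After the loop, t = 5. Every lambda returns t * 10.
Step 3: fns[5]() = 5 * 10 = 50

The answer is 50.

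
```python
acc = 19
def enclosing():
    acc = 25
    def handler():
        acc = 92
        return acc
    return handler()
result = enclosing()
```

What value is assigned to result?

Step 1: Three scopes define acc: global (19), enclosing (25), handler (92).
Step 2: handler() has its own local acc = 92, which shadows both enclosing and global.
Step 3: result = 92 (local wins in LEGB)

The answer is 92.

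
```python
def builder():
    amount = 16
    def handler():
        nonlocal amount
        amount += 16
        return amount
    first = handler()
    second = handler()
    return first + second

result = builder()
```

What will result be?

Step 1: amount starts at 16.
Step 2: First call: amount = 16 + 16 = 32, returns 32.
Step 3: Second call: amount = 32 + 16 = 48, returns 48.
Step 4: result = 32 + 48 = 80

The answer is 80.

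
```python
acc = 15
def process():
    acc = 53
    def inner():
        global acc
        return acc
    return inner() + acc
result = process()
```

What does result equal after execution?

Step 1: Global acc = 15. process() shadows with local acc = 53.
Step 2: inner() uses global keyword, so inner() returns global acc = 15.
Step 3: process() returns 15 + 53 = 68

The answer is 68.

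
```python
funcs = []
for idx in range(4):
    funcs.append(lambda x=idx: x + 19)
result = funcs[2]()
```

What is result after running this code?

Step 1: Default argument x=idx captures idx's value at definition time.
Step 2: funcs[2] was defined when idx = 2, so x defaults to 2.
Step 3: result = 2 + 19 = 21 (default arg fixes the late binding issue)

The answer is 21.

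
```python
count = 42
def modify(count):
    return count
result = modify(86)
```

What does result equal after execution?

Step 1: Global count = 42.
Step 2: modify(86) takes parameter count = 86, which shadows the global.
Step 3: result = 86

The answer is 86.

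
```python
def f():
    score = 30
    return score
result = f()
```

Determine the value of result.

Step 1: f() defines score = 30 in its local scope.
Step 2: return score finds the local variable score = 30.
Step 3: result = 30

The answer is 30.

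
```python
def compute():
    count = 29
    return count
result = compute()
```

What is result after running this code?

Step 1: compute() defines count = 29 in its local scope.
Step 2: return count finds the local variable count = 29.
Step 3: result = 29

The answer is 29.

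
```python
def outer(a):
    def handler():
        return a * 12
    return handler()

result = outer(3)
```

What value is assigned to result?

Step 1: outer(3) binds parameter a = 3.
Step 2: handler() accesses a = 3 from enclosing scope.
Step 3: result = 3 * 12 = 36

The answer is 36.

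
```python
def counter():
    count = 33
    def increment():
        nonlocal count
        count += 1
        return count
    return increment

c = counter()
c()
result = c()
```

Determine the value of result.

Step 1: counter() creates closure with count = 33.
Step 2: Each c() call increments count via nonlocal. After 2 calls: 33 + 2 = 35.
Step 3: result = 35

The answer is 35.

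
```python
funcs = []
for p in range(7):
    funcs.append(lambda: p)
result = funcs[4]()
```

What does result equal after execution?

Step 1: The loop creates 7 lambdas, all referencing the same variable p.
Step 2: After the loop, p = 6 (final value).
Step 3: funcs[4]() looks up p at call time and finds 6. This is the late binding gotcha. result = 6

The answer is 6.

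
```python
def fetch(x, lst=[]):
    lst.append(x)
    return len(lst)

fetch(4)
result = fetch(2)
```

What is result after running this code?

Step 1: Mutable default list persists between calls.
Step 2: First call: lst = [4], len = 1. Second call: lst = [4, 2], len = 2.
Step 3: result = 2

The answer is 2.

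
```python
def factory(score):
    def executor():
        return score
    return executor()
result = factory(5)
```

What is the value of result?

Step 1: factory(5) binds parameter score = 5.
Step 2: executor() looks up score in enclosing scope and finds the parameter score = 5.
Step 3: result = 5

The answer is 5.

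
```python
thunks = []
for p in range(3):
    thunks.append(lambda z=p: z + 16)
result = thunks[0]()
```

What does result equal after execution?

Step 1: Default argument z=p captures p's value at definition time.
Step 2: thunks[0] was defined when p = 0, so z defaults to 0.
Step 3: result = 0 + 16 = 16 (default arg fixes the late binding issue)

The answer is 16.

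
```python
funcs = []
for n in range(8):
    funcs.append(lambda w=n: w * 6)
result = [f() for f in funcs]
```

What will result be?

Step 1: Default arg w=n captures n at each iteration.
Step 2: funcs[k] has w defaulting to k, returns k * 6.
Step 3: result = [0, 6, 12, 18, 24, 30, 36, 42]

The answer is [0, 6, 12, 18, 24, 30, 36, 42].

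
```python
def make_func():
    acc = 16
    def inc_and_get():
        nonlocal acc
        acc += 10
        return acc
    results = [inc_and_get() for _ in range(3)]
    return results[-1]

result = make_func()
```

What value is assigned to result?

Step 1: acc = 16.
Step 2: Three calls to inc_and_get(), each adding 10.
Step 3: Last value = 16 + 10 * 3 = 46

The answer is 46.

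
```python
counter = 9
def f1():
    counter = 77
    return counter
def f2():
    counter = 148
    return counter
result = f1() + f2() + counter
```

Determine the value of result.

Step 1: Each function shadows global counter with its own local.
Step 2: f1() returns 77, f2() returns 148.
Step 3: Global counter = 9 is unchanged. result = 77 + 148 + 9 = 234

The answer is 234.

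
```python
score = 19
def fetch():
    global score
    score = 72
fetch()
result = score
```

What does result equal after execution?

Step 1: score = 19 globally.
Step 2: fetch() declares global score and sets it to 72.
Step 3: After fetch(), global score = 72. result = 72

The answer is 72.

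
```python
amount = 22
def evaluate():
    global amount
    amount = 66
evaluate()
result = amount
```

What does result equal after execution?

Step 1: amount = 22 globally.
Step 2: evaluate() declares global amount and sets it to 66.
Step 3: After evaluate(), global amount = 66. result = 66

The answer is 66.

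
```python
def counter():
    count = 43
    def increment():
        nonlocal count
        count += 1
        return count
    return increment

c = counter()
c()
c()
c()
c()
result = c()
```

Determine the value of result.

Step 1: counter() creates closure with count = 43.
Step 2: Each c() call increments count via nonlocal. After 5 calls: 43 + 5 = 48.
Step 3: result = 48

The answer is 48.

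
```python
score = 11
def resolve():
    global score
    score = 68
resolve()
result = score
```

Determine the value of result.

Step 1: score = 11 globally.
Step 2: resolve() declares global score and sets it to 68.
Step 3: After resolve(), global score = 68. result = 68

The answer is 68.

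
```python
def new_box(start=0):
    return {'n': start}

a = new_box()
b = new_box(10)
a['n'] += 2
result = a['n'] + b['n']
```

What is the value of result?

Step 1: new_box() returns a new dict each call (immutable default 0).
Step 2: a = {'n': 0}, b = {'n': 10}.
Step 3: a['n'] += 2 = 2. result = 2 + 10 = 12

The answer is 12.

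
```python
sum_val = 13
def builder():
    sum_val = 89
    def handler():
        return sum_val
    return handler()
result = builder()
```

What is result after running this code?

Step 1: sum_val = 13 globally, but builder() defines sum_val = 89 locally.
Step 2: handler() looks up sum_val. Not in local scope, so checks enclosing scope (builder) and finds sum_val = 89.
Step 3: result = 89

The answer is 89.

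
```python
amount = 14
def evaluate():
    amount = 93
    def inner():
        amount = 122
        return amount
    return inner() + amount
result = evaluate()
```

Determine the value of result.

Step 1: evaluate() has local amount = 93. inner() has local amount = 122.
Step 2: inner() returns its local amount = 122.
Step 3: evaluate() returns 122 + its own amount (93) = 215

The answer is 215.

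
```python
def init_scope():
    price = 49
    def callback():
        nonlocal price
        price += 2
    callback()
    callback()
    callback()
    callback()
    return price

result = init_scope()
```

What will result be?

Step 1: price starts at 49.
Step 2: callback() is called 4 times, each adding 2.
Step 3: price = 49 + 2 * 4 = 57

The answer is 57.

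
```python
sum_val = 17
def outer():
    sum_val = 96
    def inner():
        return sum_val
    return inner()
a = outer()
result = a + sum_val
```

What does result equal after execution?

Step 1: outer() has local sum_val = 96. inner() reads from enclosing.
Step 2: outer() returns 96. Global sum_val = 17 unchanged.
Step 3: result = 96 + 17 = 113

The answer is 113.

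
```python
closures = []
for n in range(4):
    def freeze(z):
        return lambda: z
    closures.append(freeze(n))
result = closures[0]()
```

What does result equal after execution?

Step 1: freeze(n) creates a new scope capturing z = n at call time.
Step 2: closures[0] = freeze(0), so its lambda captures z = 0.
Step 3: result = 0 (closure factory fixes late binding)

The answer is 0.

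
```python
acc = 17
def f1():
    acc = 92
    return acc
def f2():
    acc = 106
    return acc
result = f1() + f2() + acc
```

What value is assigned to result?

Step 1: Each function shadows global acc with its own local.
Step 2: f1() returns 92, f2() returns 106.
Step 3: Global acc = 17 is unchanged. result = 92 + 106 + 17 = 215

The answer is 215.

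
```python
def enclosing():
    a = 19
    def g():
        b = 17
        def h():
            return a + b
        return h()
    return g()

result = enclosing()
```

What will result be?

Step 1: enclosing() defines a = 19. g() defines b = 17.
Step 2: h() accesses both from enclosing scopes: a = 19, b = 17.
Step 3: result = 19 + 17 = 36

The answer is 36.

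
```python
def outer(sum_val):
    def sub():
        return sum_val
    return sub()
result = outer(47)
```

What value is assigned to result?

Step 1: outer(47) binds parameter sum_val = 47.
Step 2: sub() looks up sum_val in enclosing scope and finds the parameter sum_val = 47.
Step 3: result = 47

The answer is 47.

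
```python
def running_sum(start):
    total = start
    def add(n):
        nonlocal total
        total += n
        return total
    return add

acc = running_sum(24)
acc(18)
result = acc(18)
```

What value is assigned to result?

Step 1: running_sum(24) creates closure with total = 24.
Step 2: First acc(18): total = 24 + 18 = 42.
Step 3: Second acc(18): total = 42 + 18 = 60. result = 60

The answer is 60.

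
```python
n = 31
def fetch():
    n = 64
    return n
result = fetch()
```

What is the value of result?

Step 1: Global n = 31.
Step 2: fetch() creates local n = 64, shadowing the global.
Step 3: Returns local n = 64. result = 64

The answer is 64.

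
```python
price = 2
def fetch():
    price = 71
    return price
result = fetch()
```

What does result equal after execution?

Step 1: Global price = 2.
Step 2: fetch() creates local price = 71, shadowing the global.
Step 3: Returns local price = 71. result = 71

The answer is 71.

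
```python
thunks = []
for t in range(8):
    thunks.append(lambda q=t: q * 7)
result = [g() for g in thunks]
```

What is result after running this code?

Step 1: Default arg q=t captures t at each iteration.
Step 2: thunks[k] has q defaulting to k, returns k * 7.
Step 3: result = [0, 7, 14, 21, 28, 35, 42, 49]

The answer is [0, 7, 14, 21, 28, 35, 42, 49].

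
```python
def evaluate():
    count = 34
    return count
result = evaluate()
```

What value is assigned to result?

Step 1: evaluate() defines count = 34 in its local scope.
Step 2: return count finds the local variable count = 34.
Step 3: result = 34

The answer is 34.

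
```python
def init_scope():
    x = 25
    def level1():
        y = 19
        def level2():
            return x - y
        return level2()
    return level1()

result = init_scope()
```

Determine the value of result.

Step 1: x = 25 in init_scope. y = 19 in level1.
Step 2: level2() reads x = 25 and y = 19 from enclosing scopes.
Step 3: result = 25 - 19 = 6

The answer is 6.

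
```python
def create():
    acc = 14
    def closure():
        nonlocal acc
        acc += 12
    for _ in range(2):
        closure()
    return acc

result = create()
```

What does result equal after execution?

Step 1: acc = 14.
Step 2: closure() is called 2 times in a loop, each adding 12 via nonlocal.
Step 3: acc = 14 + 12 * 2 = 38

The answer is 38.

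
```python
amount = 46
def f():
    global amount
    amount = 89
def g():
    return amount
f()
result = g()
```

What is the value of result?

Step 1: amount = 46.
Step 2: f() sets global amount = 89.
Step 3: g() reads global amount = 89. result = 89

The answer is 89.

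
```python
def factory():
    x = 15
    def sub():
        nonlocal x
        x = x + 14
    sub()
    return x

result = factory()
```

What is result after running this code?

Step 1: factory() sets x = 15.
Step 2: sub() uses nonlocal to modify x in factory's scope: x = 15 + 14 = 29.
Step 3: factory() returns the modified x = 29

The answer is 29.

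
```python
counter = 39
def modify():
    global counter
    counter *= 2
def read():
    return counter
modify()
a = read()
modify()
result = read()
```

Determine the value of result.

Step 1: counter = 39.
Step 2: First modify(): counter = 39 * 2 = 78.
Step 3: Second modify(): counter = 78 * 2 = 156.
Step 4: read() returns 156

The answer is 156.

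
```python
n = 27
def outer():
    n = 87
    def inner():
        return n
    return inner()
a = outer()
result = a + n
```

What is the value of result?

Step 1: outer() has local n = 87. inner() reads from enclosing.
Step 2: outer() returns 87. Global n = 27 unchanged.
Step 3: result = 87 + 27 = 114

The answer is 114.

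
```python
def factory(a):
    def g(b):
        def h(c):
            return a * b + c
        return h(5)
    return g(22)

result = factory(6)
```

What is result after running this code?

Step 1: a = 6, b = 22, c = 5.
Step 2: h() computes a * b + c = 6 * 22 + 5 = 137.
Step 3: result = 137

The answer is 137.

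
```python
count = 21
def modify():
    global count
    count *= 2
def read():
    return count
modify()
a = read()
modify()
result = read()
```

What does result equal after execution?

Step 1: count = 21.
Step 2: First modify(): count = 21 * 2 = 42.
Step 3: Second modify(): count = 42 * 2 = 84.
Step 4: read() returns 84

The answer is 84.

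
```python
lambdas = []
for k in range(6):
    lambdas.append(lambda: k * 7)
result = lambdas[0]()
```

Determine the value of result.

Step 1: All lambdas reference the same variable k (late binding).
Step 2: After the loop, k = 5. Every lambda returns k * 7.
Step 3: lambdas[0]() = 5 * 7 = 35

The answer is 35.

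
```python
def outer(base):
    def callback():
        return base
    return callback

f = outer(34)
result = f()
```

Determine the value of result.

Step 1: outer(34) creates closure capturing base = 34.
Step 2: f() returns the captured base = 34.
Step 3: result = 34

The answer is 34.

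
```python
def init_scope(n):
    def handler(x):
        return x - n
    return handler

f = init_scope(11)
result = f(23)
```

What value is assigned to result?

Step 1: init_scope(11) creates a closure capturing n = 11.
Step 2: f(23) computes 23 - 11 = 12.
Step 3: result = 12

The answer is 12.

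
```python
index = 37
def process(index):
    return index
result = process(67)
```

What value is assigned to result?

Step 1: Global index = 37.
Step 2: process(67) takes parameter index = 67, which shadows the global.
Step 3: result = 67

The answer is 67.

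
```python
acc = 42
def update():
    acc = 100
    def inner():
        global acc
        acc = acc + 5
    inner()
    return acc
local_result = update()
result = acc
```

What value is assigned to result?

Step 1: Global acc = 42. update() creates local acc = 100.
Step 2: inner() declares global acc and adds 5: global acc = 42 + 5 = 47.
Step 3: update() returns its local acc = 100 (unaffected by inner).
Step 4: result = global acc = 47

The answer is 47.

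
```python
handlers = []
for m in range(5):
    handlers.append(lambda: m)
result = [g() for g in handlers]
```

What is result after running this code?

Step 1: All 5 lambdas share the same variable m.
Step 2: After the loop, m = 4.
Step 3: Each call returns 4. result = [4, 4, 4, 4, 4]

The answer is [4, 4, 4, 4, 4].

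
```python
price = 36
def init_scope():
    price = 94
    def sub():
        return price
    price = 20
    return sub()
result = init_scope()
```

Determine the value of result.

Step 1: init_scope() sets price = 94, then later price = 20.
Step 2: sub() is called after price is reassigned to 20. Closures capture variables by reference, not by value.
Step 3: result = 20

The answer is 20.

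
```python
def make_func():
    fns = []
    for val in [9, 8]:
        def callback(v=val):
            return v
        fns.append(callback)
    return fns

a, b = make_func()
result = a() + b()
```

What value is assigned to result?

Step 1: Default argument v=val captures val at each iteration.
Step 2: a() returns 9 (captured at first iteration), b() returns 8 (captured at second).
Step 3: result = 9 + 8 = 17

The answer is 17.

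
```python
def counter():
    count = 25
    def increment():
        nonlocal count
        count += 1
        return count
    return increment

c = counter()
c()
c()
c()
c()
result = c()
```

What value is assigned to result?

Step 1: counter() creates closure with count = 25.
Step 2: Each c() call increments count via nonlocal. After 5 calls: 25 + 5 = 30.
Step 3: result = 30

The answer is 30.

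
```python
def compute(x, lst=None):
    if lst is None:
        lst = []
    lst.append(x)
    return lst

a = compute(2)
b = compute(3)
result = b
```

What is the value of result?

Step 1: None default with guard creates a NEW list each call.
Step 2: a = [2] (fresh list). b = [3] (another fresh list).
Step 3: result = [3] (this is the fix for mutable default)

The answer is [3].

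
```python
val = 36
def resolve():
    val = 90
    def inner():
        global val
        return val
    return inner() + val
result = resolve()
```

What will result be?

Step 1: Global val = 36. resolve() shadows with local val = 90.
Step 2: inner() uses global keyword, so inner() returns global val = 36.
Step 3: resolve() returns 36 + 90 = 126

The answer is 126.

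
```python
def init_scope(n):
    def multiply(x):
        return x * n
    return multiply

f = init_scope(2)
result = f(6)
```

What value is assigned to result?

Step 1: init_scope(2) returns multiply closure with n = 2.
Step 2: f(6) computes 6 * 2 = 12.
Step 3: result = 12

The answer is 12.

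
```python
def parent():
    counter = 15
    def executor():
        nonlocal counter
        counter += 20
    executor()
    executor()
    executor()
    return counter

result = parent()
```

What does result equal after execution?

Step 1: counter starts at 15.
Step 2: executor() is called 3 times, each adding 20.
Step 3: counter = 15 + 20 * 3 = 75

The answer is 75.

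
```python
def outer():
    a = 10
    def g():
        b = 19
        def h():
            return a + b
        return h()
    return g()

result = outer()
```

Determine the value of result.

Step 1: outer() defines a = 10. g() defines b = 19.
Step 2: h() accesses both from enclosing scopes: a = 10, b = 19.
Step 3: result = 10 + 19 = 29

The answer is 29.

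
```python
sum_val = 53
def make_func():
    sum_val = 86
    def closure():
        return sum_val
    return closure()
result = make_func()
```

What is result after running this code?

Step 1: sum_val = 53 globally, but make_func() defines sum_val = 86 locally.
Step 2: closure() looks up sum_val. Not in local scope, so checks enclosing scope (make_func) and finds sum_val = 86.
Step 3: result = 86

The answer is 86.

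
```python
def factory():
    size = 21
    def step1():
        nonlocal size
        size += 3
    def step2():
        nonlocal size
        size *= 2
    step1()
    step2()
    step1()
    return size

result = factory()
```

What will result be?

Step 1: size = 21.
Step 2: step1(): size = 21 + 3 = 24.
Step 3: step2(): size = 24 * 2 = 48.
Step 4: step1(): size = 48 + 3 = 51. result = 51

The answer is 51.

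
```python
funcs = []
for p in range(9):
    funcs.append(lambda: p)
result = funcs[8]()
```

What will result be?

Step 1: The loop creates 9 lambdas, all referencing the same variable p.
Step 2: After the loop, p = 8 (final value).
Step 3: funcs[8]() looks up p at call time and finds 8. This is the late binding gotcha. result = 8

The answer is 8.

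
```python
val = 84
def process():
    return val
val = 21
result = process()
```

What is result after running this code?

Step 1: val is first set to 84, then reassigned to 21.
Step 2: process() is called after the reassignment, so it looks up the current global val = 21.
Step 3: result = 21

The answer is 21.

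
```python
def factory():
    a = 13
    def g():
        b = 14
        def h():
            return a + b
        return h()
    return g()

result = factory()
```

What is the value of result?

Step 1: factory() defines a = 13. g() defines b = 14.
Step 2: h() accesses both from enclosing scopes: a = 13, b = 14.
Step 3: result = 13 + 14 = 27

The answer is 27.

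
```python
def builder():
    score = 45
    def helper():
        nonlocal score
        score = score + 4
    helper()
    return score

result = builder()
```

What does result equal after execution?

Step 1: builder() sets score = 45.
Step 2: helper() uses nonlocal to modify score in builder's scope: score = 45 + 4 = 49.
Step 3: builder() returns the modified score = 49

The answer is 49.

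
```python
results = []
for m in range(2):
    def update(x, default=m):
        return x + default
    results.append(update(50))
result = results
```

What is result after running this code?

Step 1: Default argument default=m is evaluated at function definition time.
Step 2: Each iteration creates update with default = current m value.
Step 3: update(50) returns 50 + default. results = [50, 51]

The answer is [50, 51].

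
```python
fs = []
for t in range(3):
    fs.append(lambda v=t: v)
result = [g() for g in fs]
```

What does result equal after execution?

Step 1: Default arg v=t captures t at each iteration.
Step 2: Each lambda has its own default: 0, 1, ..., 2.
Step 3: result = [0, 1, 2]

The answer is [0, 1, 2].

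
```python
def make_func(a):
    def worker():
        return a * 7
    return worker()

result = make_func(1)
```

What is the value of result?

Step 1: make_func(1) binds parameter a = 1.
Step 2: worker() accesses a = 1 from enclosing scope.
Step 3: result = 1 * 7 = 7

The answer is 7.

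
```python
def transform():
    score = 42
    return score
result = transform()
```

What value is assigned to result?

Step 1: transform() defines score = 42 in its local scope.
Step 2: return score finds the local variable score = 42.
Step 3: result = 42

The answer is 42.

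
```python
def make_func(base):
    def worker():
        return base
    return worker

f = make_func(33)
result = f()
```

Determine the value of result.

Step 1: make_func(33) creates closure capturing base = 33.
Step 2: f() returns the captured base = 33.
Step 3: result = 33

The answer is 33.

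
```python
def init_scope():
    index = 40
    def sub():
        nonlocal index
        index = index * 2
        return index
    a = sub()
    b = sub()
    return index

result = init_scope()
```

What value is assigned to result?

Step 1: index starts at 40.
Step 2: First sub(): index = 40 * 2 = 80.
Step 3: Second sub(): index = 80 * 2 = 160.
Step 4: result = 160

The answer is 160.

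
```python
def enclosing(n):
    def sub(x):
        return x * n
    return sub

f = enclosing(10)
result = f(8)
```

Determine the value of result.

Step 1: enclosing(10) creates a closure capturing n = 10.
Step 2: f(8) computes 8 * 10 = 80.
Step 3: result = 80

The answer is 80.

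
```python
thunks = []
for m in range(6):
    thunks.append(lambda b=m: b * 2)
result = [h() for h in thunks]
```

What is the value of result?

Step 1: Default arg b=m captures m at each iteration.
Step 2: thunks[k] has b defaulting to k, returns k * 2.
Step 3: result = [0, 2, 4, 6, 8, 10]

The answer is [0, 2, 4, 6, 8, 10].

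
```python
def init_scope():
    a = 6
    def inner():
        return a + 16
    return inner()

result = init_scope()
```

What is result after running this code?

Step 1: init_scope() defines a = 6.
Step 2: inner() reads a = 6 from enclosing scope, returns 6 + 16 = 22.
Step 3: result = 22

The answer is 22.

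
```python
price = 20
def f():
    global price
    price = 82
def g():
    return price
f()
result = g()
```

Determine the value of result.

Step 1: price = 20.
Step 2: f() sets global price = 82.
Step 3: g() reads global price = 82. result = 82

The answer is 82.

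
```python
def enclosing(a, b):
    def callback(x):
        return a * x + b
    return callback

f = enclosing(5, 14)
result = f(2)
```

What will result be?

Step 1: enclosing(5, 14) captures a = 5, b = 14.
Step 2: f(2) computes 5 * 2 + 14 = 24.
Step 3: result = 24

The answer is 24.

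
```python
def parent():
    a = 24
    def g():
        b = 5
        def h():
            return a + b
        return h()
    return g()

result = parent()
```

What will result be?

Step 1: parent() defines a = 24. g() defines b = 5.
Step 2: h() accesses both from enclosing scopes: a = 24, b = 5.
Step 3: result = 24 + 5 = 29

The answer is 29.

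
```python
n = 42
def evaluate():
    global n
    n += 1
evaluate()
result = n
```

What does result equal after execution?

Step 1: n = 42 globally.
Step 2: evaluate() modifies global n: n += 1 = 43.
Step 3: result = 43

The answer is 43.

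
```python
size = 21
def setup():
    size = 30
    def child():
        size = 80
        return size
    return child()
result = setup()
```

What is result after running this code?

Step 1: Three scopes define size: global (21), setup (30), child (80).
Step 2: child() has its own local size = 80, which shadows both enclosing and global.
Step 3: result = 80 (local wins in LEGB)

The answer is 80.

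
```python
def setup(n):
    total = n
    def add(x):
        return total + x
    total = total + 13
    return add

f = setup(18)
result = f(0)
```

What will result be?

Step 1: setup(18) sets total = 18, then total = 18 + 13 = 31.
Step 2: Closures capture by reference, so add sees total = 31.
Step 3: f(0) returns 31 + 0 = 31

The answer is 31.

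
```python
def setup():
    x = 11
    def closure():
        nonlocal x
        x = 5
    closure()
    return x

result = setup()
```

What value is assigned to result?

Step 1: setup() sets x = 11.
Step 2: closure() uses nonlocal to reassign x = 5.
Step 3: result = 5

The answer is 5.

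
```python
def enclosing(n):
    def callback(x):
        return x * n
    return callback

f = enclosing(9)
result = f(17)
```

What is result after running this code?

Step 1: enclosing(9) creates a closure capturing n = 9.
Step 2: f(17) computes 17 * 9 = 153.
Step 3: result = 153

The answer is 153.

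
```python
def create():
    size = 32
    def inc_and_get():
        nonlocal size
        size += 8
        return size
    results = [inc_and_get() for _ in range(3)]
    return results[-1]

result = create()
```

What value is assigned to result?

Step 1: size = 32.
Step 2: Three calls to inc_and_get(), each adding 8.
Step 3: Last value = 32 + 8 * 3 = 56

The answer is 56.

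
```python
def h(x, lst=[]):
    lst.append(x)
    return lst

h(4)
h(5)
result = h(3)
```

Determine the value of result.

Step 1: Mutable default argument gotcha! The list [] is created once.
Step 2: Each call appends to the SAME list: [4], [4, 5], [4, 5, 3].
Step 3: result = [4, 5, 3]

The answer is [4, 5, 3].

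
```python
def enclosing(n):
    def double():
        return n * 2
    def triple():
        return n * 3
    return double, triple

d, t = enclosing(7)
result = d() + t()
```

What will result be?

Step 1: Both closures capture the same n = 7.
Step 2: d() = 7 * 2 = 14, t() = 7 * 3 = 21.
Step 3: result = 14 + 21 = 35

The answer is 35.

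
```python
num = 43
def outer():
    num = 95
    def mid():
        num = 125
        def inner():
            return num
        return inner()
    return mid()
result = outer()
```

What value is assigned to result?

Step 1: Three levels of shadowing: global 43, outer 95, mid 125.
Step 2: inner() finds num = 125 in enclosing mid() scope.
Step 3: result = 125

The answer is 125.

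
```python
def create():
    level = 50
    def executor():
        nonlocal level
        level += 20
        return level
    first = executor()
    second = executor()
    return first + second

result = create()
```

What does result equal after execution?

Step 1: level starts at 50.
Step 2: First call: level = 50 + 20 = 70, returns 70.
Step 3: Second call: level = 70 + 20 = 90, returns 90.
Step 4: result = 70 + 90 = 160

The answer is 160.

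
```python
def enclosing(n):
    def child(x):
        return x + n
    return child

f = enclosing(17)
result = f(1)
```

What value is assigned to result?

Step 1: enclosing(17) creates a closure that captures n = 17.
Step 2: f(1) calls the closure with x = 1, returning 1 + 17 = 18.
Step 3: result = 18

The answer is 18.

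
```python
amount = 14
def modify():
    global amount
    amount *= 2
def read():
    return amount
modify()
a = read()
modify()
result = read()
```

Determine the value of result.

Step 1: amount = 14.
Step 2: First modify(): amount = 14 * 2 = 28.
Step 3: Second modify(): amount = 28 * 2 = 56.
Step 4: read() returns 56

The answer is 56.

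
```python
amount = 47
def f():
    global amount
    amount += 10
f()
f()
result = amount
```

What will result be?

Step 1: amount = 47.
Step 2: First f(): amount = 47 + 10 = 57.
Step 3: Second f(): amount = 57 + 10 = 67. result = 67

The answer is 67.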